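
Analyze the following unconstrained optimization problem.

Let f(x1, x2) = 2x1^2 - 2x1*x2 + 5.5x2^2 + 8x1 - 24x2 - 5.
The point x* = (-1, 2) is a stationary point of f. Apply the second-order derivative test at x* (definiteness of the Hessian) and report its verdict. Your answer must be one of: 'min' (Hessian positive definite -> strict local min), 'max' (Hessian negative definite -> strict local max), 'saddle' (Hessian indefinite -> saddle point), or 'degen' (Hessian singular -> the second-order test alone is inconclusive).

Compute the Hessian H = grad^2 f:
  H = [[4, -2], [-2, 11]]
Verify stationarity: grad f(x*) = H x* + g = (0, 0).
Eigenvalues of H: 3.4689, 11.5311.
Both eigenvalues > 0, so H is positive definite -> x* is a strict local min.

min


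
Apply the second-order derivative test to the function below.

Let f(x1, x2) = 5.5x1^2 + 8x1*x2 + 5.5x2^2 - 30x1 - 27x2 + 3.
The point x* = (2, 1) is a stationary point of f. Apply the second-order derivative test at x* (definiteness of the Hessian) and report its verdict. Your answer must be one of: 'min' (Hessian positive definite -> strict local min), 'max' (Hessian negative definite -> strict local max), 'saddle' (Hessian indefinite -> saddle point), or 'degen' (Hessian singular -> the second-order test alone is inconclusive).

Compute the Hessian H = grad^2 f:
  H = [[11, 8], [8, 11]]
Verify stationarity: grad f(x*) = H x* + g = (0, 0).
Eigenvalues of H: 3, 19.
Both eigenvalues > 0, so H is positive definite -> x* is a strict local min.

min


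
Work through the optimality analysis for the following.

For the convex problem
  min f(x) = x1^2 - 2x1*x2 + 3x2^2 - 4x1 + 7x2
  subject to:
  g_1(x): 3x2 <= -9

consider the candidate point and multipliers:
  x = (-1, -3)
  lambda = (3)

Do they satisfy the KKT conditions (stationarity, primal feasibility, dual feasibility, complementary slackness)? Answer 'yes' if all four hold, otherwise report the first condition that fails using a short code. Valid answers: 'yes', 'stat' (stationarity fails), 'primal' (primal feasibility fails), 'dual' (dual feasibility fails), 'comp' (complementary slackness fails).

Gradient of f: grad f(x) = Q x + c = (0, -9)
Constraint values g_i(x) = a_i^T x - b_i:
  g_1((-1, -3)) = 0
Stationarity residual: grad f(x) + sum_i lambda_i a_i = (0, 0)
  -> stationarity OK
Primal feasibility (all g_i <= 0): OK
Dual feasibility (all lambda_i >= 0): OK
Complementary slackness (lambda_i * g_i(x) = 0 for all i): OK

Verdict: yes, KKT holds.

yes


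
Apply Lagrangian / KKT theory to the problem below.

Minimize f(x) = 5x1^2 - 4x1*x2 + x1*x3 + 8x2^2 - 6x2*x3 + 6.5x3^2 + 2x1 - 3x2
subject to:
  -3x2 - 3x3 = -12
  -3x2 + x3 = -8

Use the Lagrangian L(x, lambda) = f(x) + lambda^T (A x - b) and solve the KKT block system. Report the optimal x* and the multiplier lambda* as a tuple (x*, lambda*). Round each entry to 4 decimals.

Form the Lagrangian:
  L(x, lambda) = (1/2) x^T Q x + c^T x + lambda^T (A x - b)
Stationarity (grad_x L = 0): Q x + c + A^T lambda = 0.
Primal feasibility: A x = b.

This gives the KKT block system:
  [ Q   A^T ] [ x     ]   [-c ]
  [ A    0  ] [ lambda ] = [ b ]

Solving the linear system:
  x*      = (0.9, 3, 1)
  lambda* = (1.925, 9.875)
  f(x*)   = 47.45

x* = (0.9, 3, 1), lambda* = (1.925, 9.875)


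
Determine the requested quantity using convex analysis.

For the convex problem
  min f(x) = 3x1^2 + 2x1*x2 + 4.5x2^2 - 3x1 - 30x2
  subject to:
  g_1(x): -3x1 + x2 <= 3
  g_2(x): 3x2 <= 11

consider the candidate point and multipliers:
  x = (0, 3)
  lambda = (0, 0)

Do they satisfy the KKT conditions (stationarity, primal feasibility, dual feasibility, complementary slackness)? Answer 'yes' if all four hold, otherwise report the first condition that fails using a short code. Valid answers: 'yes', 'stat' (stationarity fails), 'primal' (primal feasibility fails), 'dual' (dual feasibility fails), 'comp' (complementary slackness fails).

Gradient of f: grad f(x) = Q x + c = (3, -3)
Constraint values g_i(x) = a_i^T x - b_i:
  g_1((0, 3)) = 0
  g_2((0, 3)) = -2
Stationarity residual: grad f(x) + sum_i lambda_i a_i = (3, -3)
  -> stationarity FAILS
Primal feasibility (all g_i <= 0): OK
Dual feasibility (all lambda_i >= 0): OK
Complementary slackness (lambda_i * g_i(x) = 0 for all i): OK

Verdict: the first failing condition is stationarity -> stat.

stat


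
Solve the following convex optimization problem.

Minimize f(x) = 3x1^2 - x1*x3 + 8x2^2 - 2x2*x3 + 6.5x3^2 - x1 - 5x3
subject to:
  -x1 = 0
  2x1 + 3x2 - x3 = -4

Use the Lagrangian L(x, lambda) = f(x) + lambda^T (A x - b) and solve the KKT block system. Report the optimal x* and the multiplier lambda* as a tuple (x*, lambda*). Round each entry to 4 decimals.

Form the Lagrangian:
  L(x, lambda) = (1/2) x^T Q x + c^T x + lambda^T (A x - b)
Stationarity (grad_x L = 0): Q x + c + A^T lambda = 0.
Primal feasibility: A x = b.

This gives the KKT block system:
  [ Q   A^T ] [ x     ]   [-c ]
  [ A    0  ] [ lambda ] = [ b ]

Solving the linear system:
  x*      = (0, -1.0992, 0.7025)
  lambda* = (10.9587, 6.3306)
  f(x*)   = 10.905

x* = (0, -1.0992, 0.7025), lambda* = (10.9587, 6.3306)


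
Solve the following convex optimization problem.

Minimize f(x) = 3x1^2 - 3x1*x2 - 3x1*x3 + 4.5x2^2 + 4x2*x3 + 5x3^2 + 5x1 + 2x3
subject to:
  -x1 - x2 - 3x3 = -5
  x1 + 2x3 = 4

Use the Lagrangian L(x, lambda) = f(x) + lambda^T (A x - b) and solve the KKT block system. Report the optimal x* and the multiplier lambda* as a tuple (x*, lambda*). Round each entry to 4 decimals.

Form the Lagrangian:
  L(x, lambda) = (1/2) x^T Q x + c^T x + lambda^T (A x - b)
Stationarity (grad_x L = 0): Q x + c + A^T lambda = 0.
Primal feasibility: A x = b.

This gives the KKT block system:
  [ Q   A^T ] [ x     ]   [-c ]
  [ A    0  ] [ lambda ] = [ b ]

Solving the linear system:
  x*      = (0.8571, -0.5714, 1.5714)
  lambda* = (-1.4286, -8.5714)
  f(x*)   = 17.2857

x* = (0.8571, -0.5714, 1.5714), lambda* = (-1.4286, -8.5714)


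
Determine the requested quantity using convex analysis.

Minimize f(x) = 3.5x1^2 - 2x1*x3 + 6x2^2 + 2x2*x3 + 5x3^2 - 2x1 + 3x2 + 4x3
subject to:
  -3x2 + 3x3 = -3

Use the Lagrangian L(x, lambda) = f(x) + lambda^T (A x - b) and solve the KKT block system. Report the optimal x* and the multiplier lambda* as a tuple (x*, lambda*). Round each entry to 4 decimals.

Form the Lagrangian:
  L(x, lambda) = (1/2) x^T Q x + c^T x + lambda^T (A x - b)
Stationarity (grad_x L = 0): Q x + c + A^T lambda = 0.
Primal feasibility: A x = b.

This gives the KKT block system:
  [ Q   A^T ] [ x     ]   [-c ]
  [ A    0  ] [ lambda ] = [ b ]

Solving the linear system:
  x*      = (0.0562, 0.1966, -0.8034)
  lambda* = (1.2509)
  f(x*)   = 0.5084

x* = (0.0562, 0.1966, -0.8034), lambda* = (1.2509)


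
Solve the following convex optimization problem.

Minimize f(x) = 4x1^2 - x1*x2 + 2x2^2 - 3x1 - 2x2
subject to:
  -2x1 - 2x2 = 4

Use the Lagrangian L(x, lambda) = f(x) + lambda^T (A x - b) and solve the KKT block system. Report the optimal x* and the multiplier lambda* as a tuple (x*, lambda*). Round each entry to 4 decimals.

Form the Lagrangian:
  L(x, lambda) = (1/2) x^T Q x + c^T x + lambda^T (A x - b)
Stationarity (grad_x L = 0): Q x + c + A^T lambda = 0.
Primal feasibility: A x = b.

This gives the KKT block system:
  [ Q   A^T ] [ x     ]   [-c ]
  [ A    0  ] [ lambda ] = [ b ]

Solving the linear system:
  x*      = (-0.6429, -1.3571)
  lambda* = (-3.3929)
  f(x*)   = 9.1071

x* = (-0.6429, -1.3571), lambda* = (-3.3929)


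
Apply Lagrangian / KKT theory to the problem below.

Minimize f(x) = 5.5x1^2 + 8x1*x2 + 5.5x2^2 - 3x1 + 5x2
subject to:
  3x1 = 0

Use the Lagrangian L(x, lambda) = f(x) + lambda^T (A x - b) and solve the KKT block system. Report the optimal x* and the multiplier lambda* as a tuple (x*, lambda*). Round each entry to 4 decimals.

Form the Lagrangian:
  L(x, lambda) = (1/2) x^T Q x + c^T x + lambda^T (A x - b)
Stationarity (grad_x L = 0): Q x + c + A^T lambda = 0.
Primal feasibility: A x = b.

This gives the KKT block system:
  [ Q   A^T ] [ x     ]   [-c ]
  [ A    0  ] [ lambda ] = [ b ]

Solving the linear system:
  x*      = (0, -0.4545)
  lambda* = (2.2121)
  f(x*)   = -1.1364

x* = (0, -0.4545), lambda* = (2.2121)


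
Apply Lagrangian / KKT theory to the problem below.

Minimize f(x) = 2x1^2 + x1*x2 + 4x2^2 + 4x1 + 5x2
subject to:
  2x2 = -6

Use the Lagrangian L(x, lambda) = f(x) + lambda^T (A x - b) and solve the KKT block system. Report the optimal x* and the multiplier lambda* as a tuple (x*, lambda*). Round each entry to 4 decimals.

Form the Lagrangian:
  L(x, lambda) = (1/2) x^T Q x + c^T x + lambda^T (A x - b)
Stationarity (grad_x L = 0): Q x + c + A^T lambda = 0.
Primal feasibility: A x = b.

This gives the KKT block system:
  [ Q   A^T ] [ x     ]   [-c ]
  [ A    0  ] [ lambda ] = [ b ]

Solving the linear system:
  x*      = (-0.25, -3)
  lambda* = (9.625)
  f(x*)   = 20.875

x* = (-0.25, -3), lambda* = (9.625)


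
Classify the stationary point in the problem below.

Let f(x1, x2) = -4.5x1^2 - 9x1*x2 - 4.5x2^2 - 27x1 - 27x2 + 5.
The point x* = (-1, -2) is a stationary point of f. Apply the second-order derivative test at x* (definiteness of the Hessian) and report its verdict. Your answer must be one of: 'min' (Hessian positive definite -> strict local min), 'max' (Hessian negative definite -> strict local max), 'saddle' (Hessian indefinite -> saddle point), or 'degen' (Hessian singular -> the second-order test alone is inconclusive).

Compute the Hessian H = grad^2 f:
  H = [[-9, -9], [-9, -9]]
Verify stationarity: grad f(x*) = H x* + g = (0, 0).
Eigenvalues of H: -18, 0.
H has a zero eigenvalue (singular; negative semidefinite but not definite), so H is neither positive definite, negative definite, nor indefinite. The second-order test alone is inconclusive -> degen.
(Indeed, f is constant along the null direction of H through x*, so x* is not a strict local extremum.)

degen


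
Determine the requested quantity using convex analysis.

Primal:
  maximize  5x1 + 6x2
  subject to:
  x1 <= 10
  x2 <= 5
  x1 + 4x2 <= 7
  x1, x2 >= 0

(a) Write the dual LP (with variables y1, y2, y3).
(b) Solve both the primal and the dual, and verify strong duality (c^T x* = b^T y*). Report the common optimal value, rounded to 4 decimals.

The standard primal-dual pair for 'max c^T x s.t. A x <= b, x >= 0' is:
  Dual:  min b^T y  s.t.  A^T y >= c,  y >= 0.

So the dual LP is:
  minimize  10y1 + 5y2 + 7y3
  subject to:
    y1 + y3 >= 5
    y2 + 4y3 >= 6
    y1, y2, y3 >= 0

Solving the primal: x* = (7, 0).
  primal value c^T x* = 35.
Solving the dual: y* = (0, 0, 5).
  dual value b^T y* = 35.
Strong duality: c^T x* = b^T y*. Confirmed.

35


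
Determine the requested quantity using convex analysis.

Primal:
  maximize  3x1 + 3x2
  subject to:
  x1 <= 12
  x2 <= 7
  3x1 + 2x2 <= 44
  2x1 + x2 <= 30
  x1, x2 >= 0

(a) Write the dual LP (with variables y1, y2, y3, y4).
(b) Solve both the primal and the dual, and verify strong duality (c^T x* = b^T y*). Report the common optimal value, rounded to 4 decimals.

The standard primal-dual pair for 'max c^T x s.t. A x <= b, x >= 0' is:
  Dual:  min b^T y  s.t.  A^T y >= c,  y >= 0.

So the dual LP is:
  minimize  12y1 + 7y2 + 44y3 + 30y4
  subject to:
    y1 + 3y3 + 2y4 >= 3
    y2 + 2y3 + y4 >= 3
    y1, y2, y3, y4 >= 0

Solving the primal: x* = (10, 7).
  primal value c^T x* = 51.
Solving the dual: y* = (0, 1, 1, 0).
  dual value b^T y* = 51.
Strong duality: c^T x* = b^T y*. Confirmed.

51


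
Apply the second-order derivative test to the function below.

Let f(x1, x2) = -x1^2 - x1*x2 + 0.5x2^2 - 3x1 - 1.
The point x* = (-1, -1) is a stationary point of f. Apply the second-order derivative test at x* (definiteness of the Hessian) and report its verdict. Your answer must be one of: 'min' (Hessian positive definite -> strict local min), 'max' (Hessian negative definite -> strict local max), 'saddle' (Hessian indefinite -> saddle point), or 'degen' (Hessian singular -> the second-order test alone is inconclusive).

Compute the Hessian H = grad^2 f:
  H = [[-2, -1], [-1, 1]]
Verify stationarity: grad f(x*) = H x* + g = (0, 0).
Eigenvalues of H: -2.3028, 1.3028.
Eigenvalues have mixed signs, so H is indefinite -> x* is a saddle point.

saddle


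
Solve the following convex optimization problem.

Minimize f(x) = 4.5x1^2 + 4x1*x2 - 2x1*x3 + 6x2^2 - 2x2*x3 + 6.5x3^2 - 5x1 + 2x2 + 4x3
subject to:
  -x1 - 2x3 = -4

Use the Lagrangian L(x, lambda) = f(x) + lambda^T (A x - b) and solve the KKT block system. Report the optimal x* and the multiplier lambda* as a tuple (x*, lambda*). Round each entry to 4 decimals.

Form the Lagrangian:
  L(x, lambda) = (1/2) x^T Q x + c^T x + lambda^T (A x - b)
Stationarity (grad_x L = 0): Q x + c + A^T lambda = 0.
Primal feasibility: A x = b.

This gives the KKT block system:
  [ Q   A^T ] [ x     ]   [-c ]
  [ A    0  ] [ lambda ] = [ b ]

Solving the linear system:
  x*      = (1.9041, -0.6267, 1.0479)
  lambda* = (7.5342)
  f(x*)   = 11.7774

x* = (1.9041, -0.6267, 1.0479), lambda* = (7.5342)


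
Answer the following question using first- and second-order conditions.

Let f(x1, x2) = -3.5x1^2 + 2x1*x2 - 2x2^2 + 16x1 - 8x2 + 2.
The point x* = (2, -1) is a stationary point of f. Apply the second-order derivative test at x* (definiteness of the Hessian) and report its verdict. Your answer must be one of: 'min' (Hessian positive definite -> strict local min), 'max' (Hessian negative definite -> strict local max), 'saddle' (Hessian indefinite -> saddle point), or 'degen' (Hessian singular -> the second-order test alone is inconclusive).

Compute the Hessian H = grad^2 f:
  H = [[-7, 2], [2, -4]]
Verify stationarity: grad f(x*) = H x* + g = (0, 0).
Eigenvalues of H: -8, -3.
Both eigenvalues < 0, so H is negative definite -> x* is a strict local max.

max


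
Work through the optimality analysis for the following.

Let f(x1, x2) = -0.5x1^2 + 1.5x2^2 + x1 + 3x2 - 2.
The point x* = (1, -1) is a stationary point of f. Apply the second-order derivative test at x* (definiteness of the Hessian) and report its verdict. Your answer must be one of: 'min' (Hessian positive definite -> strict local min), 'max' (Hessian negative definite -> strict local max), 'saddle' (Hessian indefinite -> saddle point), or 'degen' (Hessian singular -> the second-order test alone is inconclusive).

Compute the Hessian H = grad^2 f:
  H = [[-1, 0], [0, 3]]
Verify stationarity: grad f(x*) = H x* + g = (0, 0).
Eigenvalues of H: -1, 3.
Eigenvalues have mixed signs, so H is indefinite -> x* is a saddle point.

saddle


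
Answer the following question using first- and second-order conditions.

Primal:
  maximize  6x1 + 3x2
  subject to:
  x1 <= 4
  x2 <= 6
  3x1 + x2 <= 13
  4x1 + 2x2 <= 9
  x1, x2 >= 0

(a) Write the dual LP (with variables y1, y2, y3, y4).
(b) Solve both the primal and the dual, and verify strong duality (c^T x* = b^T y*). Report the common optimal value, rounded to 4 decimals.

The standard primal-dual pair for 'max c^T x s.t. A x <= b, x >= 0' is:
  Dual:  min b^T y  s.t.  A^T y >= c,  y >= 0.

So the dual LP is:
  minimize  4y1 + 6y2 + 13y3 + 9y4
  subject to:
    y1 + 3y3 + 4y4 >= 6
    y2 + y3 + 2y4 >= 3
    y1, y2, y3, y4 >= 0

Solving the primal: x* = (2.25, 0).
  primal value c^T x* = 13.5.
Solving the dual: y* = (0, 0, 0, 1.5).
  dual value b^T y* = 13.5.
Strong duality: c^T x* = b^T y*. Confirmed.

13.5


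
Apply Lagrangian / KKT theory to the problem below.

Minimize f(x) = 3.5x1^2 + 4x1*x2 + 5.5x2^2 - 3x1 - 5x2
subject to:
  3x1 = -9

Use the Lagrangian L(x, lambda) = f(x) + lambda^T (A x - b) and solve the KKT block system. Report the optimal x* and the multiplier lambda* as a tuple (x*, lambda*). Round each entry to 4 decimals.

Form the Lagrangian:
  L(x, lambda) = (1/2) x^T Q x + c^T x + lambda^T (A x - b)
Stationarity (grad_x L = 0): Q x + c + A^T lambda = 0.
Primal feasibility: A x = b.

This gives the KKT block system:
  [ Q   A^T ] [ x     ]   [-c ]
  [ A    0  ] [ lambda ] = [ b ]

Solving the linear system:
  x*      = (-3, 1.5455)
  lambda* = (5.9394)
  f(x*)   = 27.3636

x* = (-3, 1.5455), lambda* = (5.9394)


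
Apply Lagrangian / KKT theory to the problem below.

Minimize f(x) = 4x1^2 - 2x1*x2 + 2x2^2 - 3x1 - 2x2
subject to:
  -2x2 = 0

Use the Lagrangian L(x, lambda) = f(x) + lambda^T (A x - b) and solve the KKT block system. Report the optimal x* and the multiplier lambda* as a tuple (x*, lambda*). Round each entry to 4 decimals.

Form the Lagrangian:
  L(x, lambda) = (1/2) x^T Q x + c^T x + lambda^T (A x - b)
Stationarity (grad_x L = 0): Q x + c + A^T lambda = 0.
Primal feasibility: A x = b.

This gives the KKT block system:
  [ Q   A^T ] [ x     ]   [-c ]
  [ A    0  ] [ lambda ] = [ b ]

Solving the linear system:
  x*      = (0.375, 0)
  lambda* = (-1.375)
  f(x*)   = -0.5625

x* = (0.375, 0), lambda* = (-1.375)


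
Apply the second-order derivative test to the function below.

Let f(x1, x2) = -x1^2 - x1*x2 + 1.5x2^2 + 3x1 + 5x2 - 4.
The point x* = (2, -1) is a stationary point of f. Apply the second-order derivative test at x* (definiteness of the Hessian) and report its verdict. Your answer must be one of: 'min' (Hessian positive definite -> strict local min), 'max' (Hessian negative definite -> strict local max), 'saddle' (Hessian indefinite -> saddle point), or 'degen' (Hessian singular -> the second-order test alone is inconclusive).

Compute the Hessian H = grad^2 f:
  H = [[-2, -1], [-1, 3]]
Verify stationarity: grad f(x*) = H x* + g = (0, 0).
Eigenvalues of H: -2.1926, 3.1926.
Eigenvalues have mixed signs, so H is indefinite -> x* is a saddle point.

saddle


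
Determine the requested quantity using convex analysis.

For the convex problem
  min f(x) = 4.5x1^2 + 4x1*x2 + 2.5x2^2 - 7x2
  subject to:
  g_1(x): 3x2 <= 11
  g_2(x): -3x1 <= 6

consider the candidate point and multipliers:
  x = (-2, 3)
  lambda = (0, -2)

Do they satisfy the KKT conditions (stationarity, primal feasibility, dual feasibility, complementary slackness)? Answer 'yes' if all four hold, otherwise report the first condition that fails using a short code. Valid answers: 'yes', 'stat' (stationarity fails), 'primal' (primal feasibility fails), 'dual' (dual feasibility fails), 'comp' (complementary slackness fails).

Gradient of f: grad f(x) = Q x + c = (-6, 0)
Constraint values g_i(x) = a_i^T x - b_i:
  g_1((-2, 3)) = -2
  g_2((-2, 3)) = 0
Stationarity residual: grad f(x) + sum_i lambda_i a_i = (0, 0)
  -> stationarity OK
Primal feasibility (all g_i <= 0): OK
Dual feasibility (all lambda_i >= 0): FAILS
Complementary slackness (lambda_i * g_i(x) = 0 for all i): OK

Verdict: the first failing condition is dual_feasibility -> dual.

dual


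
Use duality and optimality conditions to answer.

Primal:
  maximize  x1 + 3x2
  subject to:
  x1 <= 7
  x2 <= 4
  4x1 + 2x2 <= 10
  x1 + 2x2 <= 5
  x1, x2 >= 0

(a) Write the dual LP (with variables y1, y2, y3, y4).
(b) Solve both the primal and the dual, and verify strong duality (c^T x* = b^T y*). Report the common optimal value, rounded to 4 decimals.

The standard primal-dual pair for 'max c^T x s.t. A x <= b, x >= 0' is:
  Dual:  min b^T y  s.t.  A^T y >= c,  y >= 0.

So the dual LP is:
  minimize  7y1 + 4y2 + 10y3 + 5y4
  subject to:
    y1 + 4y3 + y4 >= 1
    y2 + 2y3 + 2y4 >= 3
    y1, y2, y3, y4 >= 0

Solving the primal: x* = (0, 2.5).
  primal value c^T x* = 7.5.
Solving the dual: y* = (0, 0, 0, 1.5).
  dual value b^T y* = 7.5.
Strong duality: c^T x* = b^T y*. Confirmed.

7.5


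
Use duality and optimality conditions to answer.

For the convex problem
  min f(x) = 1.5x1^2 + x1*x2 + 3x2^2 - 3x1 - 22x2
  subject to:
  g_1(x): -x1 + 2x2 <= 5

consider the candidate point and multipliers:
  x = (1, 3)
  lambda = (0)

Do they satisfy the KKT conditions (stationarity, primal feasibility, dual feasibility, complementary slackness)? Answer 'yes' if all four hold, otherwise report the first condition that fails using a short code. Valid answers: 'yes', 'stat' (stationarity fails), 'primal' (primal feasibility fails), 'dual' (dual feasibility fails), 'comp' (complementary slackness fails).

Gradient of f: grad f(x) = Q x + c = (3, -3)
Constraint values g_i(x) = a_i^T x - b_i:
  g_1((1, 3)) = 0
Stationarity residual: grad f(x) + sum_i lambda_i a_i = (3, -3)
  -> stationarity FAILS
Primal feasibility (all g_i <= 0): OK
Dual feasibility (all lambda_i >= 0): OK
Complementary slackness (lambda_i * g_i(x) = 0 for all i): OK

Verdict: the first failing condition is stationarity -> stat.

stat


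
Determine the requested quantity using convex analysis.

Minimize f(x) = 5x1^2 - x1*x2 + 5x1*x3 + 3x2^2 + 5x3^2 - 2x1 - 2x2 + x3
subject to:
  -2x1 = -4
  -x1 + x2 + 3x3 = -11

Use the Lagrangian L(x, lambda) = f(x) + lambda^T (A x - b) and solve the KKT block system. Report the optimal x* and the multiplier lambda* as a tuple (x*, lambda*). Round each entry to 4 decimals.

Form the Lagrangian:
  L(x, lambda) = (1/2) x^T Q x + c^T x + lambda^T (A x - b)
Stationarity (grad_x L = 0): Q x + c + A^T lambda = 0.
Primal feasibility: A x = b.

This gives the KKT block system:
  [ Q   A^T ] [ x     ]   [-c ]
  [ A    0  ] [ lambda ] = [ b ]

Solving the linear system:
  x*      = (2, -0.3281, -2.8906)
  lambda* = (-1.0469, 5.9688)
  f(x*)   = 27.6172

x* = (2, -0.3281, -2.8906), lambda* = (-1.0469, 5.9688)


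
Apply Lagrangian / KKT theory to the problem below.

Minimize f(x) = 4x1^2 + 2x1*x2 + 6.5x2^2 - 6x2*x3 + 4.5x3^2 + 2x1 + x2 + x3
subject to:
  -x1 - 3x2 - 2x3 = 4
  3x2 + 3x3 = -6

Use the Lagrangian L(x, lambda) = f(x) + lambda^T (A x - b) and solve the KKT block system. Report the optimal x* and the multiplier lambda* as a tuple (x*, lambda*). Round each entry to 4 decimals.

Form the Lagrangian:
  L(x, lambda) = (1/2) x^T Q x + c^T x + lambda^T (A x - b)
Stationarity (grad_x L = 0): Q x + c + A^T lambda = 0.
Primal feasibility: A x = b.

This gives the KKT block system:
  [ Q   A^T ] [ x     ]   [-c ]
  [ A    0  ] [ lambda ] = [ b ]

Solving the linear system:
  x*      = (0.7368, -0.7368, -1.2632)
  lambda* = (6.4211, 6.2632)
  f(x*)   = 5.6842

x* = (0.7368, -0.7368, -1.2632), lambda* = (6.4211, 6.2632)


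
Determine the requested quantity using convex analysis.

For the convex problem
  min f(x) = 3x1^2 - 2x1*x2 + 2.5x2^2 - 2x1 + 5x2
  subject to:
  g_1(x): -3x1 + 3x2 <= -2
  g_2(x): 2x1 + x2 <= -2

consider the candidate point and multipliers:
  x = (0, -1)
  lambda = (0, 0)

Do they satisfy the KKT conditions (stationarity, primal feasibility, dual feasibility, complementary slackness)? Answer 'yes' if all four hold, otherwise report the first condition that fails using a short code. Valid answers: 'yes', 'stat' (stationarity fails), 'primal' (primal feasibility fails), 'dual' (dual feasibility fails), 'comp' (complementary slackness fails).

Gradient of f: grad f(x) = Q x + c = (0, 0)
Constraint values g_i(x) = a_i^T x - b_i:
  g_1((0, -1)) = -1
  g_2((0, -1)) = 1
Stationarity residual: grad f(x) + sum_i lambda_i a_i = (0, 0)
  -> stationarity OK
Primal feasibility (all g_i <= 0): FAILS
Dual feasibility (all lambda_i >= 0): OK
Complementary slackness (lambda_i * g_i(x) = 0 for all i): OK

Verdict: the first failing condition is primal_feasibility -> primal.

primal


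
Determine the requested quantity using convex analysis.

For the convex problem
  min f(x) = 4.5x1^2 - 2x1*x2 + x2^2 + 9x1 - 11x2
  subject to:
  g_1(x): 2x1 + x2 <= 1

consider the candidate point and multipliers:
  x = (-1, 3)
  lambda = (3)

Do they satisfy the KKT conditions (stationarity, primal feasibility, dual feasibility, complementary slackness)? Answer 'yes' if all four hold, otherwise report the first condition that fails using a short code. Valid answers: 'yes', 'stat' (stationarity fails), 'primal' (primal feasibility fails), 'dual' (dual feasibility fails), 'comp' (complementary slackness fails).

Gradient of f: grad f(x) = Q x + c = (-6, -3)
Constraint values g_i(x) = a_i^T x - b_i:
  g_1((-1, 3)) = 0
Stationarity residual: grad f(x) + sum_i lambda_i a_i = (0, 0)
  -> stationarity OK
Primal feasibility (all g_i <= 0): OK
Dual feasibility (all lambda_i >= 0): OK
Complementary slackness (lambda_i * g_i(x) = 0 for all i): OK

Verdict: yes, KKT holds.

yes


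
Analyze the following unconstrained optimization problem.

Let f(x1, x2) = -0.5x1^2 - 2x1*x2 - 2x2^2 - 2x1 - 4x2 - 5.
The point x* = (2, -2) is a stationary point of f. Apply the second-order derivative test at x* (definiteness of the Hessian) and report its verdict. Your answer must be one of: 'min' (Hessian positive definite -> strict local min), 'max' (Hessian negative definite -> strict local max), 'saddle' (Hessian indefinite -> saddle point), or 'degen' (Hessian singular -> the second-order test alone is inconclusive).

Compute the Hessian H = grad^2 f:
  H = [[-1, -2], [-2, -4]]
Verify stationarity: grad f(x*) = H x* + g = (0, 0).
Eigenvalues of H: -5, 0.
H has a zero eigenvalue (singular; negative semidefinite but not definite), so H is neither positive definite, negative definite, nor indefinite. The second-order test alone is inconclusive -> degen.
(Indeed, f is constant along the null direction of H through x*, so x* is not a strict local extremum.)

degen


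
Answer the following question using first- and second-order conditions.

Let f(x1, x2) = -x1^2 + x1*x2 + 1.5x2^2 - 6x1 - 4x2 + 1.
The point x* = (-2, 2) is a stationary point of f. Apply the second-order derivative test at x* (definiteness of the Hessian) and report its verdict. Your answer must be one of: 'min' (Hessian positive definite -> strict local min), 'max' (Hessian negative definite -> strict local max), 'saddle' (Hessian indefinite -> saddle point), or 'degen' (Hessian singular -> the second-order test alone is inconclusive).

Compute the Hessian H = grad^2 f:
  H = [[-2, 1], [1, 3]]
Verify stationarity: grad f(x*) = H x* + g = (0, 0).
Eigenvalues of H: -2.1926, 3.1926.
Eigenvalues have mixed signs, so H is indefinite -> x* is a saddle point.

saddle


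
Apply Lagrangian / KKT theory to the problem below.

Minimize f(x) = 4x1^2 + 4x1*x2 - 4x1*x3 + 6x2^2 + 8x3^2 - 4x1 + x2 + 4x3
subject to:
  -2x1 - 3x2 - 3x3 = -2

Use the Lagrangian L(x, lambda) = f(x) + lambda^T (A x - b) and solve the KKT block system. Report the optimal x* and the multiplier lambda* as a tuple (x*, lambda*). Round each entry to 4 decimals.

Form the Lagrangian:
  L(x, lambda) = (1/2) x^T Q x + c^T x + lambda^T (A x - b)
Stationarity (grad_x L = 0): Q x + c + A^T lambda = 0.
Primal feasibility: A x = b.

This gives the KKT block system:
  [ Q   A^T ] [ x     ]   [-c ]
  [ A    0  ] [ lambda ] = [ b ]

Solving the linear system:
  x*      = (0.9167, -0.123, 0.1786)
  lambda* = (1.0635)
  f(x*)   = -0.4742

x* = (0.9167, -0.123, 0.1786), lambda* = (1.0635)


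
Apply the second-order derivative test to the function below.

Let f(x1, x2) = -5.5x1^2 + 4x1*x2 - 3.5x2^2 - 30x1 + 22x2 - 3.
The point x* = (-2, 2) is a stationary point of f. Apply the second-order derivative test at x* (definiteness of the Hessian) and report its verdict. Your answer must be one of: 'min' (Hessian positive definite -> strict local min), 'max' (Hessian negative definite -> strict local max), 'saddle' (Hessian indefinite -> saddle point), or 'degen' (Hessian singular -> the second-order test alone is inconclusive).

Compute the Hessian H = grad^2 f:
  H = [[-11, 4], [4, -7]]
Verify stationarity: grad f(x*) = H x* + g = (0, 0).
Eigenvalues of H: -13.4721, -4.5279.
Both eigenvalues < 0, so H is negative definite -> x* is a strict local max.

max


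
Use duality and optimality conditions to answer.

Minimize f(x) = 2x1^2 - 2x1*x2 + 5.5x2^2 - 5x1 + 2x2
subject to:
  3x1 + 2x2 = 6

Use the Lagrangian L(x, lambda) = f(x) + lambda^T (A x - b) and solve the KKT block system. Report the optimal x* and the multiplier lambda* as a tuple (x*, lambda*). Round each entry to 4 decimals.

Form the Lagrangian:
  L(x, lambda) = (1/2) x^T Q x + c^T x + lambda^T (A x - b)
Stationarity (grad_x L = 0): Q x + c + A^T lambda = 0.
Primal feasibility: A x = b.

This gives the KKT block system:
  [ Q   A^T ] [ x     ]   [-c ]
  [ A    0  ] [ lambda ] = [ b ]

Solving the linear system:
  x*      = (1.8273, 0.259)
  lambda* = (-0.5971)
  f(x*)   = -2.518

x* = (1.8273, 0.259), lambda* = (-0.5971)


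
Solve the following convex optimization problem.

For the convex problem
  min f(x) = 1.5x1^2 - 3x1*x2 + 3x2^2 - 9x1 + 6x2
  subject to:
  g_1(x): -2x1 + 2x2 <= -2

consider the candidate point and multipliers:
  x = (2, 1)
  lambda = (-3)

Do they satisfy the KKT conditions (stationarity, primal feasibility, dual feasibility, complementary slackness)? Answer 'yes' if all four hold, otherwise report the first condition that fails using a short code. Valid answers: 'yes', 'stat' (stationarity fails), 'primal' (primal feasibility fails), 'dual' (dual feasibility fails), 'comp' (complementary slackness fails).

Gradient of f: grad f(x) = Q x + c = (-6, 6)
Constraint values g_i(x) = a_i^T x - b_i:
  g_1((2, 1)) = 0
Stationarity residual: grad f(x) + sum_i lambda_i a_i = (0, 0)
  -> stationarity OK
Primal feasibility (all g_i <= 0): OK
Dual feasibility (all lambda_i >= 0): FAILS
Complementary slackness (lambda_i * g_i(x) = 0 for all i): OK

Verdict: the first failing condition is dual_feasibility -> dual.

dual


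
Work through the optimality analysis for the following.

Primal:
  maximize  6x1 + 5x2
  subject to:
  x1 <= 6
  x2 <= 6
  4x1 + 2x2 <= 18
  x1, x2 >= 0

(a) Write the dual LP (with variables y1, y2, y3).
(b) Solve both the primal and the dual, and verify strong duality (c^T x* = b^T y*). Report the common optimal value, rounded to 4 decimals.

The standard primal-dual pair for 'max c^T x s.t. A x <= b, x >= 0' is:
  Dual:  min b^T y  s.t.  A^T y >= c,  y >= 0.

So the dual LP is:
  minimize  6y1 + 6y2 + 18y3
  subject to:
    y1 + 4y3 >= 6
    y2 + 2y3 >= 5
    y1, y2, y3 >= 0

Solving the primal: x* = (1.5, 6).
  primal value c^T x* = 39.
Solving the dual: y* = (0, 2, 1.5).
  dual value b^T y* = 39.
Strong duality: c^T x* = b^T y*. Confirmed.

39


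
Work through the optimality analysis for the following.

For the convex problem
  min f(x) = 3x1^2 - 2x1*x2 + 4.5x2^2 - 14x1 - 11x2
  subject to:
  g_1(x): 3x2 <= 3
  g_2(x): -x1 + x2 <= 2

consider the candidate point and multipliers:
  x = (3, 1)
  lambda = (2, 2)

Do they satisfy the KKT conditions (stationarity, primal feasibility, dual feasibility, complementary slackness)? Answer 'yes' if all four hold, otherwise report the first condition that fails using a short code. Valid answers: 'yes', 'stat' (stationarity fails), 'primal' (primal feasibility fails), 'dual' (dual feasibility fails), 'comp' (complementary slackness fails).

Gradient of f: grad f(x) = Q x + c = (2, -8)
Constraint values g_i(x) = a_i^T x - b_i:
  g_1((3, 1)) = 0
  g_2((3, 1)) = -4
Stationarity residual: grad f(x) + sum_i lambda_i a_i = (0, 0)
  -> stationarity OK
Primal feasibility (all g_i <= 0): OK
Dual feasibility (all lambda_i >= 0): OK
Complementary slackness (lambda_i * g_i(x) = 0 for all i): FAILS

Verdict: the first failing condition is complementary_slackness -> comp.

comp


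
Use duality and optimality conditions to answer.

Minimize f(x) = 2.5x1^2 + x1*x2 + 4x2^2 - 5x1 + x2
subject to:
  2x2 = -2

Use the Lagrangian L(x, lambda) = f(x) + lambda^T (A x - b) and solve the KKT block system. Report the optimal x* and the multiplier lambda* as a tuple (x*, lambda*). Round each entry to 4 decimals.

Form the Lagrangian:
  L(x, lambda) = (1/2) x^T Q x + c^T x + lambda^T (A x - b)
Stationarity (grad_x L = 0): Q x + c + A^T lambda = 0.
Primal feasibility: A x = b.

This gives the KKT block system:
  [ Q   A^T ] [ x     ]   [-c ]
  [ A    0  ] [ lambda ] = [ b ]

Solving the linear system:
  x*      = (1.2, -1)
  lambda* = (2.9)
  f(x*)   = -0.6

x* = (1.2, -1), lambda* = (2.9)


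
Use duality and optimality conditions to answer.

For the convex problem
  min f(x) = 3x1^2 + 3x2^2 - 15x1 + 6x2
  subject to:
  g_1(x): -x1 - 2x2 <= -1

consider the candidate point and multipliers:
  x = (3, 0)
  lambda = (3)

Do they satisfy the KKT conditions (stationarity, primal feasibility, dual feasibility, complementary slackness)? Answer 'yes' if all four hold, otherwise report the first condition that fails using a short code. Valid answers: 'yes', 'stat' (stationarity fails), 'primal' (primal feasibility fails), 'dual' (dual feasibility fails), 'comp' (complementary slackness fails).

Gradient of f: grad f(x) = Q x + c = (3, 6)
Constraint values g_i(x) = a_i^T x - b_i:
  g_1((3, 0)) = -2
Stationarity residual: grad f(x) + sum_i lambda_i a_i = (0, 0)
  -> stationarity OK
Primal feasibility (all g_i <= 0): OK
Dual feasibility (all lambda_i >= 0): OK
Complementary slackness (lambda_i * g_i(x) = 0 for all i): FAILS

Verdict: the first failing condition is complementary_slackness -> comp.

comp


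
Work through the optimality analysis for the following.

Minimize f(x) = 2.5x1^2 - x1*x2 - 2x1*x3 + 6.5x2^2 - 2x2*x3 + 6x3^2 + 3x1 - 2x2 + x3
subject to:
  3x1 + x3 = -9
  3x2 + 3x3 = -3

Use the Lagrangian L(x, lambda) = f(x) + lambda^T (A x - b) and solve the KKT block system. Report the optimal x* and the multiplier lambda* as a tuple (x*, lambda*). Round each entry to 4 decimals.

Form the Lagrangian:
  L(x, lambda) = (1/2) x^T Q x + c^T x + lambda^T (A x - b)
Stationarity (grad_x L = 0): Q x + c + A^T lambda = 0.
Primal feasibility: A x = b.

This gives the KKT block system:
  [ Q   A^T ] [ x     ]   [-c ]
  [ A    0  ] [ lambda ] = [ b ]

Solving the linear system:
  x*      = (-2.7279, -0.1838, -0.8162)
  lambda* = (2.9412, 0.0098)
  f(x*)   = 8.9338

x* = (-2.7279, -0.1838, -0.8162), lambda* = (2.9412, 0.0098)


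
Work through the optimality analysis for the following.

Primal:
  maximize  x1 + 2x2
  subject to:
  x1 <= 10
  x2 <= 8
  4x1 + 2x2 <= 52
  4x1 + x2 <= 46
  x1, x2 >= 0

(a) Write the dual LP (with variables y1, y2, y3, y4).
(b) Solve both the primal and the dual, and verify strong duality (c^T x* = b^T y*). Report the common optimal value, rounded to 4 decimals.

The standard primal-dual pair for 'max c^T x s.t. A x <= b, x >= 0' is:
  Dual:  min b^T y  s.t.  A^T y >= c,  y >= 0.

So the dual LP is:
  minimize  10y1 + 8y2 + 52y3 + 46y4
  subject to:
    y1 + 4y3 + 4y4 >= 1
    y2 + 2y3 + y4 >= 2
    y1, y2, y3, y4 >= 0

Solving the primal: x* = (9, 8).
  primal value c^T x* = 25.
Solving the dual: y* = (0, 1.5, 0.25, 0).
  dual value b^T y* = 25.
Strong duality: c^T x* = b^T y*. Confirmed.

25


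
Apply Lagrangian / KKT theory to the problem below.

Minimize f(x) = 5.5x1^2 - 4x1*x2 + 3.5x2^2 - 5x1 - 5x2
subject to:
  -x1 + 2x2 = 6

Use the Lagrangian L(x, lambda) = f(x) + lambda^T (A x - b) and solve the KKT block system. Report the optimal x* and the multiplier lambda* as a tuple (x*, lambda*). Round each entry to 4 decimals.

Form the Lagrangian:
  L(x, lambda) = (1/2) x^T Q x + c^T x + lambda^T (A x - b)
Stationarity (grad_x L = 0): Q x + c + A^T lambda = 0.
Primal feasibility: A x = b.

This gives the KKT block system:
  [ Q   A^T ] [ x     ]   [-c ]
  [ A    0  ] [ lambda ] = [ b ]

Solving the linear system:
  x*      = (1.0286, 3.5143)
  lambda* = (-7.7429)
  f(x*)   = 11.8714

x* = (1.0286, 3.5143), lambda* = (-7.7429)


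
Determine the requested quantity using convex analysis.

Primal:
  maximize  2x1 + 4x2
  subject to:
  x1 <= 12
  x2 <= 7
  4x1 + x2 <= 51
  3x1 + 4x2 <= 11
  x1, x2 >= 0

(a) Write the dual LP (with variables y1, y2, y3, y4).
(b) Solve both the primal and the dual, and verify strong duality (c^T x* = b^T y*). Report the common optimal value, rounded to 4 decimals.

The standard primal-dual pair for 'max c^T x s.t. A x <= b, x >= 0' is:
  Dual:  min b^T y  s.t.  A^T y >= c,  y >= 0.

So the dual LP is:
  minimize  12y1 + 7y2 + 51y3 + 11y4
  subject to:
    y1 + 4y3 + 3y4 >= 2
    y2 + y3 + 4y4 >= 4
    y1, y2, y3, y4 >= 0

Solving the primal: x* = (0, 2.75).
  primal value c^T x* = 11.
Solving the dual: y* = (0, 0, 0, 1).
  dual value b^T y* = 11.
Strong duality: c^T x* = b^T y*. Confirmed.

11


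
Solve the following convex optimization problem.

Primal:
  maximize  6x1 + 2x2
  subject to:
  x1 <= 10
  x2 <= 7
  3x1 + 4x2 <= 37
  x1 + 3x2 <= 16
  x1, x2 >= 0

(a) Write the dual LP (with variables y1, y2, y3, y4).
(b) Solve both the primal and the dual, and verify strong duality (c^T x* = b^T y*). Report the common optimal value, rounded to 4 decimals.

The standard primal-dual pair for 'max c^T x s.t. A x <= b, x >= 0' is:
  Dual:  min b^T y  s.t.  A^T y >= c,  y >= 0.

So the dual LP is:
  minimize  10y1 + 7y2 + 37y3 + 16y4
  subject to:
    y1 + 3y3 + y4 >= 6
    y2 + 4y3 + 3y4 >= 2
    y1, y2, y3, y4 >= 0

Solving the primal: x* = (10, 1.75).
  primal value c^T x* = 63.5.
Solving the dual: y* = (4.5, 0, 0.5, 0).
  dual value b^T y* = 63.5.
Strong duality: c^T x* = b^T y*. Confirmed.

63.5


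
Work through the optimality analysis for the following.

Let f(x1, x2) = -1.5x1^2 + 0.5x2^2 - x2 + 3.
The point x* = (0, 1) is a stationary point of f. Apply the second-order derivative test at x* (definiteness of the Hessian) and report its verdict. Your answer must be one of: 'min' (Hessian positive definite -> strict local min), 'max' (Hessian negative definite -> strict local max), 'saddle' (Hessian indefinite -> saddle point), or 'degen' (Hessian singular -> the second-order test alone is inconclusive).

Compute the Hessian H = grad^2 f:
  H = [[-3, 0], [0, 1]]
Verify stationarity: grad f(x*) = H x* + g = (0, 0).
Eigenvalues of H: -3, 1.
Eigenvalues have mixed signs, so H is indefinite -> x* is a saddle point.

saddle


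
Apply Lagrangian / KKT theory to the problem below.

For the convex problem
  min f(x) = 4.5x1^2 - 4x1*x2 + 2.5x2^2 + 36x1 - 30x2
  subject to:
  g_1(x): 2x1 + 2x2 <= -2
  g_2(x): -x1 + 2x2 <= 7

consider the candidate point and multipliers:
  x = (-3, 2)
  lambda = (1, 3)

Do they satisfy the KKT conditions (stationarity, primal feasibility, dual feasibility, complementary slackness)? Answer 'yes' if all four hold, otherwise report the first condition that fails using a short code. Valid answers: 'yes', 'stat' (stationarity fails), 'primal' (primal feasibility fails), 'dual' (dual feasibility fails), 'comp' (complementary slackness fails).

Gradient of f: grad f(x) = Q x + c = (1, -8)
Constraint values g_i(x) = a_i^T x - b_i:
  g_1((-3, 2)) = 0
  g_2((-3, 2)) = 0
Stationarity residual: grad f(x) + sum_i lambda_i a_i = (0, 0)
  -> stationarity OK
Primal feasibility (all g_i <= 0): OK
Dual feasibility (all lambda_i >= 0): OK
Complementary slackness (lambda_i * g_i(x) = 0 for all i): OK

Verdict: yes, KKT holds.

yes


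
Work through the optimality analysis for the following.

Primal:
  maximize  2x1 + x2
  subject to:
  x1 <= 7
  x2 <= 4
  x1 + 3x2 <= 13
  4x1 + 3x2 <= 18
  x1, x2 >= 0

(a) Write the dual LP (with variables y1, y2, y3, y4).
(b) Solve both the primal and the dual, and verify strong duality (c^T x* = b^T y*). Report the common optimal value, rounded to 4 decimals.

The standard primal-dual pair for 'max c^T x s.t. A x <= b, x >= 0' is:
  Dual:  min b^T y  s.t.  A^T y >= c,  y >= 0.

So the dual LP is:
  minimize  7y1 + 4y2 + 13y3 + 18y4
  subject to:
    y1 + y3 + 4y4 >= 2
    y2 + 3y3 + 3y4 >= 1
    y1, y2, y3, y4 >= 0

Solving the primal: x* = (4.5, 0).
  primal value c^T x* = 9.
Solving the dual: y* = (0, 0, 0, 0.5).
  dual value b^T y* = 9.
Strong duality: c^T x* = b^T y*. Confirmed.

9


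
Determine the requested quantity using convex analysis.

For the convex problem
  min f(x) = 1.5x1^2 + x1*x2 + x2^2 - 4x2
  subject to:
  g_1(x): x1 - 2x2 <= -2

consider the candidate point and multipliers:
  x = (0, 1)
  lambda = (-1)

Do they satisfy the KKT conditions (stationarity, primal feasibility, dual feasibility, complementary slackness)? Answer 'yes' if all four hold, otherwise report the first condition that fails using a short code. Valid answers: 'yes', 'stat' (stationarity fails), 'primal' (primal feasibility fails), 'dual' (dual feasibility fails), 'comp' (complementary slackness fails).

Gradient of f: grad f(x) = Q x + c = (1, -2)
Constraint values g_i(x) = a_i^T x - b_i:
  g_1((0, 1)) = 0
Stationarity residual: grad f(x) + sum_i lambda_i a_i = (0, 0)
  -> stationarity OK
Primal feasibility (all g_i <= 0): OK
Dual feasibility (all lambda_i >= 0): FAILS
Complementary slackness (lambda_i * g_i(x) = 0 for all i): OK

Verdict: the first failing condition is dual_feasibility -> dual.

dual
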